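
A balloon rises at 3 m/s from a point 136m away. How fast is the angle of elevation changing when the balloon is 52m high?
0.019245 rad/s

tan(θ) = y/136
sec²(θ) · dθ/dt = (1/136) · dy/dt
dθ/dt = cos²(θ)/136 · 3 = 136/(136² + 52²) · 3
dθ/dt = 0.019245 rad/s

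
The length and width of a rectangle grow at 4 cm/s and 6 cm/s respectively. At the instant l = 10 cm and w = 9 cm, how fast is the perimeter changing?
20 cm/s

P = 2(l + w)
dP/dt = 2(dl/dt + dw/dt) = 2(4 + 6) = 20 cm/s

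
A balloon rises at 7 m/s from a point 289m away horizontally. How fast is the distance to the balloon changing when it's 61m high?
427√87242/87242 ≈ 1.446 m/s

z² = 289² + y²
z = √(289² + 61²) = √87242
dz/dt = y/z · dy/dt = 61/√87242 · 7 = 427√87242/87242 ≈ 1.446 m/s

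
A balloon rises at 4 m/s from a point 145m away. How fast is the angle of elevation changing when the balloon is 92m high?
0.019668 rad/s

tan(θ) = y/145
sec²(θ) · dθ/dt = (1/145) · dy/dt
dθ/dt = cos²(θ)/145 · 4 = 145/(145² + 92²) · 4
dθ/dt = 0.019668 rad/s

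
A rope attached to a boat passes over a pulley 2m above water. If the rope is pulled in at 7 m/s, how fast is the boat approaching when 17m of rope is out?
119√285/285 ≈ 7.049 m/s

rope² = x² + 2²
x = √(17² - 2²) = √285
dx/dt = (rope/x) · d(rope)/dt = (17/√285) · (-7) = -119√285/285 m/s
The boat approaches at 119√285/285 ≈ 7.049 m/s.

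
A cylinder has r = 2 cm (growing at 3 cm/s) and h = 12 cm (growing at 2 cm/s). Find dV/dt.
152π cm³/s

V = πr²h
dV/dt = 2πrh·dr/dt + πr²·dh/dt
= 2π(2)(12)(3) + π(2)²(2)
= 152π cm³/s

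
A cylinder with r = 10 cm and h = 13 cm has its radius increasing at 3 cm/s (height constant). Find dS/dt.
198π cm²/s

S = 2πrh + 2πr² (lateral + bases)
dS/dt = (2πh + 4πr)·dr/dt = (2π·13 + 4π·10)·3
= 198π cm²/s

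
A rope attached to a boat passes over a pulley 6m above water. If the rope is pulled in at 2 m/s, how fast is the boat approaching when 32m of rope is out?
32√247/247 ≈ 2.036 m/s

rope² = x² + 6²
x = √(32² - 6²) = 2√247
dx/dt = (rope/x) · d(rope)/dt = (32/(2√247)) · (-2) = -32√247/247 m/s
The boat approaches at 32√247/247 ≈ 2.036 m/s.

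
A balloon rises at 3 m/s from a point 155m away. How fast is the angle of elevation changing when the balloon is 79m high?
0.015364 rad/s

tan(θ) = y/155
sec²(θ) · dθ/dt = (1/155) · dy/dt
dθ/dt = cos²(θ)/155 · 3 = 155/(155² + 79²) · 3
dθ/dt = 0.015364 rad/s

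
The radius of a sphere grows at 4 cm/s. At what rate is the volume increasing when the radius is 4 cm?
256π cm³/s

V = (4/3)πr³
dV/dt = dV/dr · dr/dt = 4πr² · 4
At r = 4: dV/dt = 256π cm³/s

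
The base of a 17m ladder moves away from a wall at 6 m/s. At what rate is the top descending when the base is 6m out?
36√253/253 ≈ 2.263 m/s

x² + y² = 17²
2x·dx/dt + 2y·dy/dt = 0
dy/dt = -x/y · dx/dt = -6/√253 · 6 = -36√253/253 m/s
The top is descending at 36√253/253 ≈ 2.263 m/s.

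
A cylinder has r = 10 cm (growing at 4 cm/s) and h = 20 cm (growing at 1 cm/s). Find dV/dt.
1700π cm³/s

V = πr²h
dV/dt = 2πrh·dr/dt + πr²·dh/dt
= 2π(10)(20)(4) + π(10)²(1)
= 1700π cm³/s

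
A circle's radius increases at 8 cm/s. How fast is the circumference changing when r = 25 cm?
16π cm/s

C = 2πr
dC/dt = 2π · dr/dt = 2π · 8 = 16π cm/s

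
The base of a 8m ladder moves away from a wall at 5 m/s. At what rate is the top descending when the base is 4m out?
5√3/3 ≈ 2.887 m/s

x² + y² = 8²
2x·dx/dt + 2y·dy/dt = 0
dy/dt = -x/y · dx/dt = -4/(4√3) · 5 = -5√3/3 m/s
The top is descending at 5√3/3 ≈ 2.887 m/s.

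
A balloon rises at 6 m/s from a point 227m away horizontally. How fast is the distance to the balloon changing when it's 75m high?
225√34/697 ≈ 1.882 m/s

z² = 227² + y²
z = √(227² + 75²) = 41√34
dz/dt = y/z · dy/dt = 75/(41√34) · 6 = 225√34/697 ≈ 1.882 m/s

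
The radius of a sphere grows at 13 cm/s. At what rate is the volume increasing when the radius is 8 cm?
3328π cm³/s

V = (4/3)πr³
dV/dt = dV/dr · dr/dt = 4πr² · 13
At r = 8: dV/dt = 3328π cm³/s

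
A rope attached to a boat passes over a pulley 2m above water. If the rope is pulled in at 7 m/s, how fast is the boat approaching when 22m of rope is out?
77√30/60 ≈ 7.029 m/s

rope² = x² + 2²
x = √(22² - 2²) = 4√30
dx/dt = (rope/x) · d(rope)/dt = (22/(4√30)) · (-7) = -77√30/60 m/s
The boat approaches at 77√30/60 ≈ 7.029 m/s.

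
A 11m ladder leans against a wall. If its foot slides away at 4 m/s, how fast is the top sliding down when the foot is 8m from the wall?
32√57/57 ≈ 4.239 m/s

x² + y² = 11²
2x·dx/dt + 2y·dy/dt = 0
dy/dt = -x/y · dx/dt = -8/√57 · 4 = -32√57/57 m/s
The top is descending at 32√57/57 ≈ 4.239 m/s.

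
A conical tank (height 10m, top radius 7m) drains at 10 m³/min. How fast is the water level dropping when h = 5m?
40/(49π) ≈ 0.2598 m/min

r/h = 7/10, so r = (7/10)h
V = (1/3)πr²h = (1/3)π((7/10)h)²h = (49/300)πh³
dV/dh = (49/100)πh²
dh/dt = (dV/dt)/(dV/dh) = -10/((49/100)π·5²) = -40/(49π) m/min
The level is dropping at 40/(49π) ≈ 0.2598 m/min.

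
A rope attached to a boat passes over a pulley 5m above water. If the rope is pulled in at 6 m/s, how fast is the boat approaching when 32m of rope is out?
64√111/111 ≈ 6.075 m/s

rope² = x² + 5²
x = √(32² - 5²) = 3√111
dx/dt = (rope/x) · d(rope)/dt = (32/(3√111)) · (-6) = -64√111/111 m/s
The boat approaches at 64√111/111 ≈ 6.075 m/s.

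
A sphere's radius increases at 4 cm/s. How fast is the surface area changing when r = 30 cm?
960π cm²/s

S = 4πr²
dS/dt = dS/dr · dr/dt = 8πr · 4
At r = 30: dS/dt = 960π cm²/s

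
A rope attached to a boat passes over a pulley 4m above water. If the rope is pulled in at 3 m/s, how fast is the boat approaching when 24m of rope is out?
18√35/35 ≈ 3.043 m/s

rope² = x² + 4²
x = √(24² - 4²) = 4√35
dx/dt = (rope/x) · d(rope)/dt = (24/(4√35)) · (-3) = -18√35/35 m/s
The boat approaches at 18√35/35 ≈ 3.043 m/s.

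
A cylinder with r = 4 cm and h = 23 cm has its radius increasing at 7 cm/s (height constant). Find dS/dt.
434π cm²/s

S = 2πrh + 2πr² (lateral + bases)
dS/dt = (2πh + 4πr)·dr/dt = (2π·23 + 4π·4)·7
= 434π cm²/s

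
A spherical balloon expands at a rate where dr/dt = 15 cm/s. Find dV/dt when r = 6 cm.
2160π cm³/s

V = (4/3)πr³
dV/dt = dV/dr · dr/dt = 4πr² · 15
At r = 6: dV/dt = 2160π cm³/s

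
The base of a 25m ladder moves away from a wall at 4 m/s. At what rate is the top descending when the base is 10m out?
8√21/21 ≈ 1.746 m/s

x² + y² = 25²
2x·dx/dt + 2y·dy/dt = 0
dy/dt = -x/y · dx/dt = -10/(5√21) · 4 = -8√21/21 m/s
The top is descending at 8√21/21 ≈ 1.746 m/s.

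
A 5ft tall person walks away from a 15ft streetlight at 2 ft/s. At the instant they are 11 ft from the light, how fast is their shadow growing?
1 ft/s

By similar triangles: 15/(x+s) = 5/s
Solving: s = 5x/10
ds/dt = 5/10 · dx/dt = 1/2 · 2 = 1 ft/s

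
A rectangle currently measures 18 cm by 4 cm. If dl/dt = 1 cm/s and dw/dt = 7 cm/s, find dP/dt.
16 cm/s

P = 2(l + w)
dP/dt = 2(dl/dt + dw/dt) = 2(1 + 7) = 16 cm/s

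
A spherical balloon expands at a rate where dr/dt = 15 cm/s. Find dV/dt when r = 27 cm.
43740π cm³/s

V = (4/3)πr³
dV/dt = dV/dr · dr/dt = 4πr² · 15
At r = 27: dV/dt = 43740π cm³/s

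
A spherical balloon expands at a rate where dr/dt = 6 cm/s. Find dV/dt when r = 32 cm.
24576π cm³/s

V = (4/3)πr³
dV/dt = dV/dr · dr/dt = 4πr² · 6
At r = 32: dV/dt = 24576π cm³/s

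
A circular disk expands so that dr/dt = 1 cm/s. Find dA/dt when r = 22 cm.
44π cm²/s

A = πr²
dA/dt = 2πr · dr/dt = 2π(22)(1) = 44π cm²/s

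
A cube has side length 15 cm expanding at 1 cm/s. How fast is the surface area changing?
180 cm²/s

A = 6s²
dA/dt = 12s · ds/dt = 12·15·1 = 180 cm²/s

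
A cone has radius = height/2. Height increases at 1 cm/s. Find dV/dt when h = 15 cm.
225π/4 cm³/s

V = (1/3)π(h/2)²h = πh³/12
dV/dt = πh²/4 · 1
At h = 15: dV/dt = 225π/4 cm³/s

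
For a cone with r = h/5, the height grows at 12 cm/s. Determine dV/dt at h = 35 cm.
588π cm³/s

V = (1/3)π(h/5)²h = πh³/75
dV/dt = πh²/25 · 12
At h = 35: dV/dt = 588π cm³/s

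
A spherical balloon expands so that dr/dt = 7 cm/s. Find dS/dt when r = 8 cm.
448π cm²/s

S = 4πr²
dS/dt = dS/dr · dr/dt = 8πr · 7
At r = 8: dS/dt = 448π cm²/s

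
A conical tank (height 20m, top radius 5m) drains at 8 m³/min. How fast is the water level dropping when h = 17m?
128/(289π) ≈ 0.141 m/min

r/h = 5/20, so r = (1/4)h
V = (1/3)πr²h = (1/3)π((1/4)h)²h = (1/48)πh³
dV/dh = (1/16)πh²
dh/dt = (dV/dt)/(dV/dh) = -8/((1/16)π·17²) = -128/(289π) m/min
The level is dropping at 128/(289π) ≈ 0.141 m/min.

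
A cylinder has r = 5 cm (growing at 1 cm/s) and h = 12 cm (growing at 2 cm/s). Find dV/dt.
170π cm³/s

V = πr²h
dV/dt = 2πrh·dr/dt + πr²·dh/dt
= 2π(5)(12)(1) + π(5)²(2)
= 170π cm³/s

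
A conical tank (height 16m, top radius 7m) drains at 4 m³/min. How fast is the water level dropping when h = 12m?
64/(441π) ≈ 0.04619 m/min

r/h = 7/16, so r = (7/16)h
V = (1/3)πr²h = (1/3)π((7/16)h)²h = (49/768)πh³
dV/dh = (49/256)πh²
dh/dt = (dV/dt)/(dV/dh) = -4/((49/256)π·12²) = -64/(441π) m/min
The level is dropping at 64/(441π) ≈ 0.04619 m/min.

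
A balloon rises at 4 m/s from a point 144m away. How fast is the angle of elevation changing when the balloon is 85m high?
0.0206 rad/s

tan(θ) = y/144
sec²(θ) · dθ/dt = (1/144) · dy/dt
dθ/dt = cos²(θ)/144 · 4 = 144/(144² + 85²) · 4
dθ/dt = 0.0206 rad/s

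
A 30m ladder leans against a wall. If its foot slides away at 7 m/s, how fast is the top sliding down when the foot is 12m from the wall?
2√21/3 ≈ 3.055 m/s

x² + y² = 30²
2x·dx/dt + 2y·dy/dt = 0
dy/dt = -x/y · dx/dt = -12/(6√21) · 7 = -2√21/3 m/s
The top is descending at 2√21/3 ≈ 3.055 m/s.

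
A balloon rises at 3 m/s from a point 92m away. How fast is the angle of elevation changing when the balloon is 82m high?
0.018172 rad/s

tan(θ) = y/92
sec²(θ) · dθ/dt = (1/92) · dy/dt
dθ/dt = cos²(θ)/92 · 3 = 92/(92² + 82²) · 3
dθ/dt = 0.018172 rad/s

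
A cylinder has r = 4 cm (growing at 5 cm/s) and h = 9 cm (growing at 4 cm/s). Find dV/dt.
424π cm³/s

V = πr²h
dV/dt = 2πrh·dr/dt + πr²·dh/dt
= 2π(4)(9)(5) + π(4)²(4)
= 424π cm³/s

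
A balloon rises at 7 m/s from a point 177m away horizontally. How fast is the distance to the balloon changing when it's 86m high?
602√1549/7745 ≈ 3.059 m/s

z² = 177² + y²
z = √(177² + 86²) = 5√1549
dz/dt = y/z · dy/dt = 86/(5√1549) · 7 = 602√1549/7745 ≈ 3.059 m/s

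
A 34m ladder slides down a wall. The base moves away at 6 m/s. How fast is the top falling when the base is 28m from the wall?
28√93/31 ≈ 8.71 m/s

x² + y² = 34²
2x·dx/dt + 2y·dy/dt = 0
dy/dt = -x/y · dx/dt = -28/(2√93) · 6 = -28√93/31 m/s
The top is descending at 28√93/31 ≈ 8.71 m/s.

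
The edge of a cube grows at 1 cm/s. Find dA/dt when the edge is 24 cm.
288 cm²/s

A = 6s²
dA/dt = 12s · ds/dt = 12·24·1 = 288 cm²/s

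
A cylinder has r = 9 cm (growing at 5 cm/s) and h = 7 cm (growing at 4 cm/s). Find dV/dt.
954π cm³/s

V = πr²h
dV/dt = 2πrh·dr/dt + πr²·dh/dt
= 2π(9)(7)(5) + π(9)²(4)
= 954π cm³/s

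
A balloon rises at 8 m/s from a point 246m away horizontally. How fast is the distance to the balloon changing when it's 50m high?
100√15754/7877 ≈ 1.593 m/s

z² = 246² + y²
z = √(246² + 50²) = 2√15754
dz/dt = y/z · dy/dt = 50/(2√15754) · 8 = 100√15754/7877 ≈ 1.593 m/s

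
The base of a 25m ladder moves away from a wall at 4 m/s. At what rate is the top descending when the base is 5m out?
√6/3 ≈ 0.8165 m/s

x² + y² = 25²
2x·dx/dt + 2y·dy/dt = 0
dy/dt = -x/y · dx/dt = -5/(10√6) · 4 = -√6/3 m/s
The top is descending at √6/3 ≈ 0.8165 m/s.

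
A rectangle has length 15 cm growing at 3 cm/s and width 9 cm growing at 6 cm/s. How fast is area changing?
117 cm²/s

A = lw
dA/dt = w·dl/dt + l·dw/dt = 9·3 + 15·6 = 117 cm²/s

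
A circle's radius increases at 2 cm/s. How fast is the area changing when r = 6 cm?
24π cm²/s

A = πr²
dA/dt = 2πr · dr/dt = 2π(6)(2) = 24π cm²/s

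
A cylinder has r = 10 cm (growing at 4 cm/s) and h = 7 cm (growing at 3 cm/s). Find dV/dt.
860π cm³/s

V = πr²h
dV/dt = 2πrh·dr/dt + πr²·dh/dt
= 2π(10)(7)(4) + π(10)²(3)
= 860π cm³/s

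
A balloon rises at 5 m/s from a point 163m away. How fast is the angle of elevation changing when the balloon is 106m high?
0.021558 rad/s

tan(θ) = y/163
sec²(θ) · dθ/dt = (1/163) · dy/dt
dθ/dt = cos²(θ)/163 · 5 = 163/(163² + 106²) · 5
dθ/dt = 0.021558 rad/s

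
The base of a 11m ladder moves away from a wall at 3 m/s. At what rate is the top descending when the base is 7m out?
7√2/4 ≈ 2.475 m/s

x² + y² = 11²
2x·dx/dt + 2y·dy/dt = 0
dy/dt = -x/y · dx/dt = -7/(6√2) · 3 = -7√2/4 m/s
The top is descending at 7√2/4 ≈ 2.475 m/s.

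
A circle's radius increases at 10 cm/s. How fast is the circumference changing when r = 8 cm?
20π cm/s

C = 2πr
dC/dt = 2π · dr/dt = 2π · 10 = 20π cm/s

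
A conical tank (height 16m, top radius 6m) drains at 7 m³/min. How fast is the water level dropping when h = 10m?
112/(225π) ≈ 0.1584 m/min

r/h = 6/16, so r = (3/8)h
V = (1/3)πr²h = (1/3)π((3/8)h)²h = (3/64)πh³
dV/dh = (9/64)πh²
dh/dt = (dV/dt)/(dV/dh) = -7/((9/64)π·10²) = -112/(225π) m/min
The level is dropping at 112/(225π) ≈ 0.1584 m/min.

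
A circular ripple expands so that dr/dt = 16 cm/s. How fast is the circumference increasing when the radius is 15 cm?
32π cm/s

C = 2πr
dC/dt = 2π · dr/dt = 2π · 16 = 32π cm/s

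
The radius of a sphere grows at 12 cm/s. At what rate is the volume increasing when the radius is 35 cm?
58800π cm³/s

V = (4/3)πr³
dV/dt = dV/dr · dr/dt = 4πr² · 12
At r = 35: dV/dt = 58800π cm³/s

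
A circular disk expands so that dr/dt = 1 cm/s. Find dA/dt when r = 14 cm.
28π cm²/s

A = πr²
dA/dt = 2πr · dr/dt = 2π(14)(1) = 28π cm²/s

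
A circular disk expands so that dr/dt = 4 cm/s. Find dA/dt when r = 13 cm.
104π cm²/s

A = πr²
dA/dt = 2πr · dr/dt = 2π(13)(4) = 104π cm²/s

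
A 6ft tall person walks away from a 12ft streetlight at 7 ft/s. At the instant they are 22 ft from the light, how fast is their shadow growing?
7 ft/s

By similar triangles: 12/(x+s) = 6/s
Solving: s = 6x/6
ds/dt = 6/6 · dx/dt = 1 · 7 = 7 ft/s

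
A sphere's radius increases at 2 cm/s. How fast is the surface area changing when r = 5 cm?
80π cm²/s

S = 4πr²
dS/dt = dS/dr · dr/dt = 8πr · 2
At r = 5: dS/dt = 80π cm²/s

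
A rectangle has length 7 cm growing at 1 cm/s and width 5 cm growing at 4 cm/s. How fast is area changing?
33 cm²/s

A = lw
dA/dt = w·dl/dt + l·dw/dt = 5·1 + 7·4 = 33 cm²/s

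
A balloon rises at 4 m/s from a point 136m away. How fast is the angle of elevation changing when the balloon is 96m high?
0.01963 rad/s

tan(θ) = y/136
sec²(θ) · dθ/dt = (1/136) · dy/dt
dθ/dt = cos²(θ)/136 · 4 = 136/(136² + 96²) · 4
dθ/dt = 0.01963 rad/s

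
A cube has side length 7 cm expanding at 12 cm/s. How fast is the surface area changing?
1008 cm²/s

A = 6s²
dA/dt = 12s · ds/dt = 12·7·12 = 1008 cm²/s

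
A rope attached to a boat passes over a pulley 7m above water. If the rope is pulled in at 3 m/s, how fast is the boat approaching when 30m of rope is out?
90√851/851 ≈ 3.085 m/s

rope² = x² + 7²
x = √(30² - 7²) = √851
dx/dt = (rope/x) · d(rope)/dt = (30/√851) · (-3) = -90√851/851 m/s
The boat approaches at 90√851/851 ≈ 3.085 m/s.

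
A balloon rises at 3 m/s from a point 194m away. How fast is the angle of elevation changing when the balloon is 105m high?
0.01196 rad/s

tan(θ) = y/194
sec²(θ) · dθ/dt = (1/194) · dy/dt
dθ/dt = cos²(θ)/194 · 3 = 194/(194² + 105²) · 3
dθ/dt = 0.01196 rad/s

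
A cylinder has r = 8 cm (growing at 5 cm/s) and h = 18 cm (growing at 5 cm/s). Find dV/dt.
1760π cm³/s

V = πr²h
dV/dt = 2πrh·dr/dt + πr²·dh/dt
= 2π(8)(18)(5) + π(8)²(5)
= 1760π cm³/s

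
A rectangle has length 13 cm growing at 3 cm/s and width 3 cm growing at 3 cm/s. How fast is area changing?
48 cm²/s

A = lw
dA/dt = w·dl/dt + l·dw/dt = 3·3 + 13·3 = 48 cm²/s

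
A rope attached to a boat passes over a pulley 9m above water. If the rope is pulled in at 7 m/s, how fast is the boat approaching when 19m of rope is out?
19√70/20 ≈ 7.948 m/s

rope² = x² + 9²
x = √(19² - 9²) = 2√70
dx/dt = (rope/x) · d(rope)/dt = (19/(2√70)) · (-7) = -19√70/20 m/s
The boat approaches at 19√70/20 ≈ 7.948 m/s.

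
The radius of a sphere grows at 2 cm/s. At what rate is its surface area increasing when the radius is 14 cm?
224π cm²/s

S = 4πr²
dS/dt = dS/dr · dr/dt = 8πr · 2
At r = 14: dS/dt = 224π cm²/s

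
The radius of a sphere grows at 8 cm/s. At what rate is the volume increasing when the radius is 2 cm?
128π cm³/s

V = (4/3)πr³
dV/dt = dV/dr · dr/dt = 4πr² · 8
At r = 2: dV/dt = 128π cm³/s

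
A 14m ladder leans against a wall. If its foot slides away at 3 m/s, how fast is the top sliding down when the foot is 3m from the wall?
9√187/187 ≈ 0.6581 m/s

x² + y² = 14²
2x·dx/dt + 2y·dy/dt = 0
dy/dt = -x/y · dx/dt = -3/√187 · 3 = -9√187/187 m/s
The top is descending at 9√187/187 ≈ 0.6581 m/s.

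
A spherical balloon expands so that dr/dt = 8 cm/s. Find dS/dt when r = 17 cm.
1088π cm²/s

S = 4πr²
dS/dt = dS/dr · dr/dt = 8πr · 8
At r = 17: dS/dt = 1088π cm²/s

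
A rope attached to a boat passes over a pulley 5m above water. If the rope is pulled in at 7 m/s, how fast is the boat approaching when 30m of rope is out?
6√35/5 ≈ 7.099 m/s

rope² = x² + 5²
x = √(30² - 5²) = 5√35
dx/dt = (rope/x) · d(rope)/dt = (30/(5√35)) · (-7) = -6√35/5 m/s
The boat approaches at 6√35/5 ≈ 7.099 m/s.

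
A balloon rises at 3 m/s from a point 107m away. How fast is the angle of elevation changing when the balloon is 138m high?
0.010527 rad/s

tan(θ) = y/107
sec²(θ) · dθ/dt = (1/107) · dy/dt
dθ/dt = cos²(θ)/107 · 3 = 107/(107² + 138²) · 3
dθ/dt = 0.010527 rad/s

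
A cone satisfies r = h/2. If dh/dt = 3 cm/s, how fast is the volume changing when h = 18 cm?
243π cm³/s

V = (1/3)π(h/2)²h = πh³/12
dV/dt = πh²/4 · 3
At h = 18: dV/dt = 243π cm³/s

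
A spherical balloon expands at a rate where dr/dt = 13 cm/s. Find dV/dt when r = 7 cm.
2548π cm³/s

V = (4/3)πr³
dV/dt = dV/dr · dr/dt = 4πr² · 13
At r = 7: dV/dt = 2548π cm³/s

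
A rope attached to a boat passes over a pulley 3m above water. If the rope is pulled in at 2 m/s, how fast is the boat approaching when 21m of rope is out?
7√3/6 ≈ 2.021 m/s

rope² = x² + 3²
x = √(21² - 3²) = 12√3
dx/dt = (rope/x) · d(rope)/dt = (21/(12√3)) · (-2) = -7√3/6 m/s
The boat approaches at 7√3/6 ≈ 2.021 m/s.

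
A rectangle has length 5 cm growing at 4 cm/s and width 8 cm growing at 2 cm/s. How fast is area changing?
42 cm²/s

A = lw
dA/dt = w·dl/dt + l·dw/dt = 8·4 + 5·2 = 42 cm²/s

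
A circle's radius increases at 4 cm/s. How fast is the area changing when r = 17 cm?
136π cm²/s

A = πr²
dA/dt = 2πr · dr/dt = 2π(17)(4) = 136π cm²/s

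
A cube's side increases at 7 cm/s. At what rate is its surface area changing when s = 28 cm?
2352 cm²/s

A = 6s²
dA/dt = 12s · ds/dt = 12·28·7 = 2352 cm²/s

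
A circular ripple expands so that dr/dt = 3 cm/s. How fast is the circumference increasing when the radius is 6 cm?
6π cm/s

C = 2πr
dC/dt = 2π · dr/dt = 2π · 3 = 6π cm/s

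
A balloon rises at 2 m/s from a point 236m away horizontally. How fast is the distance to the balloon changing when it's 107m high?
214√67145/67145 ≈ 0.8259 m/s

z² = 236² + y²
z = √(236² + 107²) = √67145
dz/dt = y/z · dy/dt = 107/√67145 · 2 = 214√67145/67145 ≈ 0.8259 m/s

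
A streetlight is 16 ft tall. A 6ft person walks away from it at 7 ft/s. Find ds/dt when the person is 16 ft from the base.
21/5 ft/s

By similar triangles: 16/(x+s) = 6/s
Solving: s = 6x/10
ds/dt = 6/10 · dx/dt = 3/5 · 7 = 21/5 ft/s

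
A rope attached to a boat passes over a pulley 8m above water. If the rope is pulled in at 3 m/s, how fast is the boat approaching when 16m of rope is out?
2√3 ≈ 3.464 m/s

rope² = x² + 8²
x = √(16² - 8²) = 8√3
dx/dt = (rope/x) · d(rope)/dt = (16/(8√3)) · (-3) = -2√3 m/s
The boat approaches at 2√3 ≈ 3.464 m/s.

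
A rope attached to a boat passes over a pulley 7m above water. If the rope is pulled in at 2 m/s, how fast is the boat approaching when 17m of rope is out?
17√15/30 ≈ 2.195 m/s

rope² = x² + 7²
x = √(17² - 7²) = 4√15
dx/dt = (rope/x) · d(rope)/dt = (17/(4√15)) · (-2) = -17√15/30 m/s
The boat approaches at 17√15/30 ≈ 2.195 m/s.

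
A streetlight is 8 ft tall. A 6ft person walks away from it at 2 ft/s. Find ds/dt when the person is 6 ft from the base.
6 ft/s

By similar triangles: 8/(x+s) = 6/s
Solving: s = 6x/2
ds/dt = 6/2 · dx/dt = 3 · 2 = 6 ft/s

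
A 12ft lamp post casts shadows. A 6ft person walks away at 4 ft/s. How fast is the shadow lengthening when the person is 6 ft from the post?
4 ft/s

By similar triangles: 12/(x+s) = 6/s
Solving: s = 6x/6
ds/dt = 6/6 · dx/dt = 1 · 4 = 4 ft/s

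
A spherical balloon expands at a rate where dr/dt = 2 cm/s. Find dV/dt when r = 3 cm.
72π cm³/s

V = (4/3)πr³
dV/dt = dV/dr · dr/dt = 4πr² · 2
At r = 3: dV/dt = 72π cm³/s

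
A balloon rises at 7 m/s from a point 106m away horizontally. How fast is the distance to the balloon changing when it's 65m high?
455√15461/15461 ≈ 3.659 m/s

z² = 106² + y²
z = √(106² + 65²) = √15461
dz/dt = y/z · dy/dt = 65/√15461 · 7 = 455√15461/15461 ≈ 3.659 m/s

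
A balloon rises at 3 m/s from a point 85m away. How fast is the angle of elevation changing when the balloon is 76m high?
0.019614 rad/s

tan(θ) = y/85
sec²(θ) · dθ/dt = (1/85) · dy/dt
dθ/dt = cos²(θ)/85 · 3 = 85/(85² + 76²) · 3
dθ/dt = 0.019614 rad/s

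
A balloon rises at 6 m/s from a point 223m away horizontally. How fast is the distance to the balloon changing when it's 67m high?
201√54218/27109 ≈ 1.726 m/s

z² = 223² + y²
z = √(223² + 67²) = √54218
dz/dt = y/z · dy/dt = 67/√54218 · 6 = 201√54218/27109 ≈ 1.726 m/s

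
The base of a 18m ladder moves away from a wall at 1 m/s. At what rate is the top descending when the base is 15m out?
5√11/11 ≈ 1.508 m/s

x² + y² = 18²
2x·dx/dt + 2y·dy/dt = 0
dy/dt = -x/y · dx/dt = -15/(3√11) · 1 = -5√11/11 m/s
The top is descending at 5√11/11 ≈ 1.508 m/s.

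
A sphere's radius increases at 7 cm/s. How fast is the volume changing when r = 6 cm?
1008π cm³/s

V = (4/3)πr³
dV/dt = dV/dr · dr/dt = 4πr² · 7
At r = 6: dV/dt = 1008π cm³/s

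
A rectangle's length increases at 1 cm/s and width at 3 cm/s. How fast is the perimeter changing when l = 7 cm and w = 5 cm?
8 cm/s

P = 2(l + w)
dP/dt = 2(dl/dt + dw/dt) = 2(1 + 3) = 8 cm/s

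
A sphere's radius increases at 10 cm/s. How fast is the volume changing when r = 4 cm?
640π cm³/s

V = (4/3)πr³
dV/dt = dV/dr · dr/dt = 4πr² · 10
At r = 4: dV/dt = 640π cm³/s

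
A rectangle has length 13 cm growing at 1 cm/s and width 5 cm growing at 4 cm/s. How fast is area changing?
57 cm²/s

A = lw
dA/dt = w·dl/dt + l·dw/dt = 5·1 + 13·4 = 57 cm²/s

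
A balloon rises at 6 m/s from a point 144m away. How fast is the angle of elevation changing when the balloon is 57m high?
0.036023 rad/s

tan(θ) = y/144
sec²(θ) · dθ/dt = (1/144) · dy/dt
dθ/dt = cos²(θ)/144 · 6 = 144/(144² + 57²) · 6
dθ/dt = 0.036023 rad/s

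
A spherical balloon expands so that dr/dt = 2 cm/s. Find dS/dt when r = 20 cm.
320π cm²/s

S = 4πr²
dS/dt = dS/dr · dr/dt = 8πr · 2
At r = 20: dS/dt = 320π cm²/s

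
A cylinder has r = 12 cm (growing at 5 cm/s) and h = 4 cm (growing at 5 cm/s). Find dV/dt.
1200π cm³/s

V = πr²h
dV/dt = 2πrh·dr/dt + πr²·dh/dt
= 2π(12)(4)(5) + π(12)²(5)
= 1200π cm³/s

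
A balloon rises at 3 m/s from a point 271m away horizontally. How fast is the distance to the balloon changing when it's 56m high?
168√76577/76577 ≈ 0.6071 m/s

z² = 271² + y²
z = √(271² + 56²) = √76577
dz/dt = y/z · dy/dt = 56/√76577 · 3 = 168√76577/76577 ≈ 0.6071 m/s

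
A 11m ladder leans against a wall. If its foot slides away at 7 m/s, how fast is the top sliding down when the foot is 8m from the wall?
56√57/57 ≈ 7.417 m/s

x² + y² = 11²
2x·dx/dt + 2y·dy/dt = 0
dy/dt = -x/y · dx/dt = -8/√57 · 7 = -56√57/57 m/s
The top is descending at 56√57/57 ≈ 7.417 m/s.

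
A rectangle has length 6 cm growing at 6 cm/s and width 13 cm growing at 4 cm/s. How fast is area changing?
102 cm²/s

A = lw
dA/dt = w·dl/dt + l·dw/dt = 13·6 + 6·4 = 102 cm²/s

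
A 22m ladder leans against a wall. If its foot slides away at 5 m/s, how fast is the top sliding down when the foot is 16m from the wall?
40√57/57 ≈ 5.298 m/s

x² + y² = 22²
2x·dx/dt + 2y·dy/dt = 0
dy/dt = -x/y · dx/dt = -16/(2√57) · 5 = -40√57/57 m/s
The top is descending at 40√57/57 ≈ 5.298 m/s.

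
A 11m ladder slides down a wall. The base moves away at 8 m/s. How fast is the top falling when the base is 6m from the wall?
48√85/85 ≈ 5.206 m/s

x² + y² = 11²
2x·dx/dt + 2y·dy/dt = 0
dy/dt = -x/y · dx/dt = -6/√85 · 8 = -48√85/85 m/s
The top is descending at 48√85/85 ≈ 5.206 m/s.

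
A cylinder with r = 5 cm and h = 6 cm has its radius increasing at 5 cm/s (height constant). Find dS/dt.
160π cm²/s

S = 2πrh + 2πr² (lateral + bases)
dS/dt = (2πh + 4πr)·dr/dt = (2π·6 + 4π·5)·5
= 160π cm²/s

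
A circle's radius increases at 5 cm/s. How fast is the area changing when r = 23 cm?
230π cm²/s

A = πr²
dA/dt = 2πr · dr/dt = 2π(23)(5) = 230π cm²/s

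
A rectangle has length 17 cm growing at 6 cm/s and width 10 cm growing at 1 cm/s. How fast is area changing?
77 cm²/s

A = lw
dA/dt = w·dl/dt + l·dw/dt = 10·6 + 17·1 = 77 cm²/s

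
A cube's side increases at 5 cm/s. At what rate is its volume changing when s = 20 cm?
6000 cm³/s

V = s³
dV/dt = 3s² · ds/dt = 3·20²·5 = 6000 cm³/s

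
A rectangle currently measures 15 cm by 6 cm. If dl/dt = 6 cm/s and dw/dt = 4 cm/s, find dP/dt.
20 cm/s

P = 2(l + w)
dP/dt = 2(dl/dt + dw/dt) = 2(6 + 4) = 20 cm/s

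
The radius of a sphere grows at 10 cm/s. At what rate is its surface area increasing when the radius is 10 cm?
800π cm²/s

S = 4πr²
dS/dt = dS/dr · dr/dt = 8πr · 10
At r = 10: dS/dt = 800π cm²/s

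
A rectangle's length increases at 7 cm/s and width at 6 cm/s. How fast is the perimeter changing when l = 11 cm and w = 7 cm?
26 cm/s

P = 2(l + w)
dP/dt = 2(dl/dt + dw/dt) = 2(7 + 6) = 26 cm/s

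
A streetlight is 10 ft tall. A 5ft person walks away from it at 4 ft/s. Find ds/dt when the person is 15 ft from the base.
4 ft/s

By similar triangles: 10/(x+s) = 5/s
Solving: s = 5x/5
ds/dt = 5/5 · dx/dt = 1 · 4 = 4 ft/s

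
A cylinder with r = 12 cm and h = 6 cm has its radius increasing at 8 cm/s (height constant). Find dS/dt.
480π cm²/s

S = 2πrh + 2πr² (lateral + bases)
dS/dt = (2πh + 4πr)·dr/dt = (2π·6 + 4π·12)·8
= 480π cm²/s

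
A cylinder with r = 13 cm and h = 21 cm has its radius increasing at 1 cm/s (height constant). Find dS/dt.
94π cm²/s

S = 2πrh + 2πr² (lateral + bases)
dS/dt = (2πh + 4πr)·dr/dt = (2π·21 + 4π·13)·1
= 94π cm²/s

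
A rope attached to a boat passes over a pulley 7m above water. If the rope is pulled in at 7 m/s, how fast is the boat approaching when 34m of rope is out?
238√123/369 ≈ 7.153 m/s

rope² = x² + 7²
x = √(34² - 7²) = 3√123
dx/dt = (rope/x) · d(rope)/dt = (34/(3√123)) · (-7) = -238√123/369 m/s
The boat approaches at 238√123/369 ≈ 7.153 m/s.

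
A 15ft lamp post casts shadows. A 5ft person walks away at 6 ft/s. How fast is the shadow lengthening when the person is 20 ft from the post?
3 ft/s

By similar triangles: 15/(x+s) = 5/s
Solving: s = 5x/10
ds/dt = 5/10 · dx/dt = 1/2 · 6 = 3 ft/s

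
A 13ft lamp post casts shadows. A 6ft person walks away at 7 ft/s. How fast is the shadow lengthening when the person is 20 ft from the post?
6 ft/s

By similar triangles: 13/(x+s) = 6/s
Solving: s = 6x/7
ds/dt = 6/7 · dx/dt = 6/7 · 7 = 6 ft/s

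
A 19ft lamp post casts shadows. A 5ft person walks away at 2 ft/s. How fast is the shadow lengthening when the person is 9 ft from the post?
5/7 ft/s

By similar triangles: 19/(x+s) = 5/s
Solving: s = 5x/14
ds/dt = 5/14 · dx/dt = 5/14 · 2 = 5/7 ft/s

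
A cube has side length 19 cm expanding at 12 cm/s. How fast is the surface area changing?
2736 cm²/s

A = 6s²
dA/dt = 12s · ds/dt = 12·19·12 = 2736 cm²/s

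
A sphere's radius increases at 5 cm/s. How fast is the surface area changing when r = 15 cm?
600π cm²/s

S = 4πr²
dS/dt = dS/dr · dr/dt = 8πr · 5
At r = 15: dS/dt = 600π cm²/s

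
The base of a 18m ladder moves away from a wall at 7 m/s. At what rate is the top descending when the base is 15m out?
35√11/11 ≈ 10.55 m/s

x² + y² = 18²
2x·dx/dt + 2y·dy/dt = 0
dy/dt = -x/y · dx/dt = -15/(3√11) · 7 = -35√11/11 m/s
The top is descending at 35√11/11 ≈ 10.55 m/s.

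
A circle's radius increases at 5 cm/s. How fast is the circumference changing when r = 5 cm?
10π cm/s

C = 2πr
dC/dt = 2π · dr/dt = 2π · 5 = 10π cm/s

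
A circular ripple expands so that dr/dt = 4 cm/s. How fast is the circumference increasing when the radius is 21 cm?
8π cm/s

C = 2πr
dC/dt = 2π · dr/dt = 2π · 4 = 8π cm/s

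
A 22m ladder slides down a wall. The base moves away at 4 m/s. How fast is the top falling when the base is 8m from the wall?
16√105/105 ≈ 1.561 m/s

x² + y² = 22²
2x·dx/dt + 2y·dy/dt = 0
dy/dt = -x/y · dx/dt = -8/(2√105) · 4 = -16√105/105 m/s
The top is descending at 16√105/105 ≈ 1.561 m/s.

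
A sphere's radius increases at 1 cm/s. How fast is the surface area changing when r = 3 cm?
24π cm²/s

S = 4πr²
dS/dt = dS/dr · dr/dt = 8πr · 1
At r = 3: dS/dt = 24π cm²/s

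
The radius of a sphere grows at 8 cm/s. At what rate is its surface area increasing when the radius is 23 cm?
1472π cm²/s

S = 4πr²
dS/dt = dS/dr · dr/dt = 8πr · 8
At r = 23: dS/dt = 1472π cm²/s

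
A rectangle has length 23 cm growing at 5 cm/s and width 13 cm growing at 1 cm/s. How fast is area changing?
88 cm²/s

A = lw
dA/dt = w·dl/dt + l·dw/dt = 13·5 + 23·1 = 88 cm²/s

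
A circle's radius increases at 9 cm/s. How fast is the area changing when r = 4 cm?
72π cm²/s

A = πr²
dA/dt = 2πr · dr/dt = 2π(4)(9) = 72π cm²/s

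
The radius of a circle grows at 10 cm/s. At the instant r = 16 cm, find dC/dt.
20π cm/s

C = 2πr
dC/dt = 2π · dr/dt = 2π · 10 = 20π cm/s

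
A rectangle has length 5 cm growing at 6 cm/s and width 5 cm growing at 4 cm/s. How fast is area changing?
50 cm²/s

A = lw
dA/dt = w·dl/dt + l·dw/dt = 5·6 + 5·4 = 50 cm²/s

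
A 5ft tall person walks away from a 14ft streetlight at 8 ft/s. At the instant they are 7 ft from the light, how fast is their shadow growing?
40/9 ft/s

By similar triangles: 14/(x+s) = 5/s
Solving: s = 5x/9
ds/dt = 5/9 · dx/dt = 5/9 · 8 = 40/9 ft/s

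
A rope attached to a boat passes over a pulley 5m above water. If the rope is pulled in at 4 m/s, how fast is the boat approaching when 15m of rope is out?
3√2 ≈ 4.243 m/s

rope² = x² + 5²
x = √(15² - 5²) = 10√2
dx/dt = (rope/x) · d(rope)/dt = (15/(10√2)) · (-4) = -3√2 m/s
The boat approaches at 3√2 ≈ 4.243 m/s.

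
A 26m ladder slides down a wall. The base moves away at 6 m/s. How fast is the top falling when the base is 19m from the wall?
38√35/35 ≈ 6.423 m/s

x² + y² = 26²
2x·dx/dt + 2y·dy/dt = 0
dy/dt = -x/y · dx/dt = -19/(3√35) · 6 = -38√35/35 m/s
The top is descending at 38√35/35 ≈ 6.423 m/s.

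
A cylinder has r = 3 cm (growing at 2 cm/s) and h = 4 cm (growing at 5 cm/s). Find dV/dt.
93π cm³/s

V = πr²h
dV/dt = 2πrh·dr/dt + πr²·dh/dt
= 2π(3)(4)(2) + π(3)²(5)
= 93π cm³/s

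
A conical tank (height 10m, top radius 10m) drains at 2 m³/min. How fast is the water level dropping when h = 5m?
2/(25π) ≈ 0.02546 m/min

r/h = 10/10, so r = h
V = (1/3)πr²h = (1/3)π(h)²h = (1/3)πh³
dV/dh = πh²
dh/dt = (dV/dt)/(dV/dh) = -2/(π·5²) = -2/(25π) m/min
The level is dropping at 2/(25π) ≈ 0.02546 m/min.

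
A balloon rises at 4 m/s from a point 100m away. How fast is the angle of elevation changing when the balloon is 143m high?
0.013137 rad/s

tan(θ) = y/100
sec²(θ) · dθ/dt = (1/100) · dy/dt
dθ/dt = cos²(θ)/100 · 4 = 100/(100² + 143²) · 4
dθ/dt = 0.013137 rad/s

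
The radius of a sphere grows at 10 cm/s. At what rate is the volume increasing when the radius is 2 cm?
160π cm³/s

V = (4/3)πr³
dV/dt = dV/dr · dr/dt = 4πr² · 10
At r = 2: dV/dt = 160π cm³/s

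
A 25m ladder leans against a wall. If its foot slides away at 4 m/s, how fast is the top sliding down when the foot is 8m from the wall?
32√561/561 ≈ 1.351 m/s

x² + y² = 25²
2x·dx/dt + 2y·dy/dt = 0
dy/dt = -x/y · dx/dt = -8/√561 · 4 = -32√561/561 m/s
The top is descending at 32√561/561 ≈ 1.351 m/s.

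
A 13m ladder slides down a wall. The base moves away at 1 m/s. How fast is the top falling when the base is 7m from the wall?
7√30/60 ≈ 0.639 m/s

x² + y² = 13²
2x·dx/dt + 2y·dy/dt = 0
dy/dt = -x/y · dx/dt = -7/(2√30) · 1 = -7√30/60 m/s
The top is descending at 7√30/60 ≈ 0.639 m/s.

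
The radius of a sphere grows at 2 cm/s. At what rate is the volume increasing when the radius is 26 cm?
5408π cm³/s

V = (4/3)πr³
dV/dt = dV/dr · dr/dt = 4πr² · 2
At r = 26: dV/dt = 5408π cm³/s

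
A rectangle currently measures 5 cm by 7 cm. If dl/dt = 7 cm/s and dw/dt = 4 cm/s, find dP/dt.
22 cm/s

P = 2(l + w)
dP/dt = 2(dl/dt + dw/dt) = 2(7 + 4) = 22 cm/s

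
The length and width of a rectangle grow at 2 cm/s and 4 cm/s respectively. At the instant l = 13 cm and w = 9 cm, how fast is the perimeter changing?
12 cm/s

P = 2(l + w)
dP/dt = 2(dl/dt + dw/dt) = 2(2 + 4) = 12 cm/s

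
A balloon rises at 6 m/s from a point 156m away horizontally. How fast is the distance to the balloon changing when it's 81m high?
162√3433/3433 ≈ 2.765 m/s

z² = 156² + y²
z = √(156² + 81²) = 3√3433
dz/dt = y/z · dy/dt = 81/(3√3433) · 6 = 162√3433/3433 ≈ 2.765 m/s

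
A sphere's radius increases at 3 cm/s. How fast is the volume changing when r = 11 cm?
1452π cm³/s

V = (4/3)πr³
dV/dt = dV/dr · dr/dt = 4πr² · 3
At r = 11: dV/dt = 1452π cm³/s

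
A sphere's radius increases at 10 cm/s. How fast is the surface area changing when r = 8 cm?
640π cm²/s

S = 4πr²
dS/dt = dS/dr · dr/dt = 8πr · 10
At r = 8: dS/dt = 640π cm²/s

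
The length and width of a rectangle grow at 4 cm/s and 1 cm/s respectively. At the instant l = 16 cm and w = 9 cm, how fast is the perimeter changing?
10 cm/s

P = 2(l + w)
dP/dt = 2(dl/dt + dw/dt) = 2(4 + 1) = 10 cm/s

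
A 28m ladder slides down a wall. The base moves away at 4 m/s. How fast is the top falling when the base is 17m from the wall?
68√55/165 ≈ 3.056 m/s

x² + y² = 28²
2x·dx/dt + 2y·dy/dt = 0
dy/dt = -x/y · dx/dt = -17/(3√55) · 4 = -68√55/165 m/s
The top is descending at 68√55/165 ≈ 3.056 m/s.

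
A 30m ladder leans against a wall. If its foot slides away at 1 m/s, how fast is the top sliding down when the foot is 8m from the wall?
4√209/209 ≈ 0.2767 m/s

x² + y² = 30²
2x·dx/dt + 2y·dy/dt = 0
dy/dt = -x/y · dx/dt = -8/(2√209) · 1 = -4√209/209 m/s
The top is descending at 4√209/209 ≈ 0.2767 m/s.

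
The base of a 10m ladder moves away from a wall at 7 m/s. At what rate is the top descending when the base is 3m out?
3√91/13 ≈ 2.201 m/s

x² + y² = 10²
2x·dx/dt + 2y·dy/dt = 0
dy/dt = -x/y · dx/dt = -3/√91 · 7 = -3√91/13 m/s
The top is descending at 3√91/13 ≈ 2.201 m/s.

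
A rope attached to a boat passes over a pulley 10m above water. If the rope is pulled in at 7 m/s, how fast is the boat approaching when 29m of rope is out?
203√741/741 ≈ 7.457 m/s

rope² = x² + 10²
x = √(29² - 10²) = √741
dx/dt = (rope/x) · d(rope)/dt = (29/√741) · (-7) = -203√741/741 m/s
The boat approaches at 203√741/741 ≈ 7.457 m/s.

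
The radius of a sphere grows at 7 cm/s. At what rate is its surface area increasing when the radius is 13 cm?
728π cm²/s

S = 4πr²
dS/dt = dS/dr · dr/dt = 8πr · 7
At r = 13: dS/dt = 728π cm²/s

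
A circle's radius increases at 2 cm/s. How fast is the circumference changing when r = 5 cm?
4π cm/s

C = 2πr
dC/dt = 2π · dr/dt = 2π · 2 = 4π cm/s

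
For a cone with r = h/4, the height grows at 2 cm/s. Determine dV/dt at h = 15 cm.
225π/8 cm³/s

V = (1/3)π(h/4)²h = πh³/48
dV/dt = πh²/16 · 2
At h = 15: dV/dt = 225π/8 cm³/s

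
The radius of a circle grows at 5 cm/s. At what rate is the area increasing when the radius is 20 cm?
200π cm²/s

A = πr²
dA/dt = 2πr · dr/dt = 2π(20)(5) = 200π cm²/s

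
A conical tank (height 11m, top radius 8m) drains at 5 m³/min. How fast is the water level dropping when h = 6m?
605/(2304π) ≈ 0.08358 m/min

r/h = 8/11, so r = (8/11)h
V = (1/3)πr²h = (1/3)π((8/11)h)²h = (64/363)πh³
dV/dh = (64/121)πh²
dh/dt = (dV/dt)/(dV/dh) = -5/((64/121)π·6²) = -605/(2304π) m/min
The level is dropping at 605/(2304π) ≈ 0.08358 m/min.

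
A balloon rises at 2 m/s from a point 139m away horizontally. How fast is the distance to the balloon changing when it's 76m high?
152√25097/25097 ≈ 0.9595 m/s

z² = 139² + y²
z = √(139² + 76²) = √25097
dz/dt = y/z · dy/dt = 76/√25097 · 2 = 152√25097/25097 ≈ 0.9595 m/s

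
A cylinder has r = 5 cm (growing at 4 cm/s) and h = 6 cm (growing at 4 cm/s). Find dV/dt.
340π cm³/s

V = πr²h
dV/dt = 2πrh·dr/dt + πr²·dh/dt
= 2π(5)(6)(4) + π(5)²(4)
= 340π cm³/s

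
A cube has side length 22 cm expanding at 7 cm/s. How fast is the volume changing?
10164 cm³/s

V = s³
dV/dt = 3s² · ds/dt = 3·22²·7 = 10164 cm³/s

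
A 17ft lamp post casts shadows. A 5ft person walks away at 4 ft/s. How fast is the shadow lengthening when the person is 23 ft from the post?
5/3 ft/s

By similar triangles: 17/(x+s) = 5/s
Solving: s = 5x/12
ds/dt = 5/12 · dx/dt = 5/12 · 4 = 5/3 ft/s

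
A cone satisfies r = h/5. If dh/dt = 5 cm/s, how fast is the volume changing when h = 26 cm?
676π/5 cm³/s

V = (1/3)π(h/5)²h = πh³/75
dV/dt = πh²/25 · 5
At h = 26: dV/dt = 676π/5 cm³/s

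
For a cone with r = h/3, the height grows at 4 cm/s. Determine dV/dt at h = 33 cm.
484π cm³/s

V = (1/3)π(h/3)²h = πh³/27
dV/dt = πh²/9 · 4
At h = 33: dV/dt = 484π cm³/s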